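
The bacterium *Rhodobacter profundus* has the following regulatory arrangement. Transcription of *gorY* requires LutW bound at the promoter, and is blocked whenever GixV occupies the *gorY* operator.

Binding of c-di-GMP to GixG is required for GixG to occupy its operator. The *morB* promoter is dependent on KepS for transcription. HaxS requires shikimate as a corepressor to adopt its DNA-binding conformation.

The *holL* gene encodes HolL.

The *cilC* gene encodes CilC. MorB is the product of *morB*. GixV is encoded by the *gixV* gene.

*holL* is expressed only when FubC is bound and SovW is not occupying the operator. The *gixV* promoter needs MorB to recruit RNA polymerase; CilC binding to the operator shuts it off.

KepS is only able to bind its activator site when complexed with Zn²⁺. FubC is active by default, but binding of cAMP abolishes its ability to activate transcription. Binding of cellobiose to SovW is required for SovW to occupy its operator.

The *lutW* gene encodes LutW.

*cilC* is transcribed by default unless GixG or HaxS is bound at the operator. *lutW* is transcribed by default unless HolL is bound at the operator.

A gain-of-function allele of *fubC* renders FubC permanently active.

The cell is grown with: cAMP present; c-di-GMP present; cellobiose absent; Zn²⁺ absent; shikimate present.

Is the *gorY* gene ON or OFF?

OFF

FubC is constitutively active in this strain.
Cellobiose is absent, so SovW is inactive.
No repressor is bound and FubC is active, so *holL* is transcribed.
So HolL is produced and active.
With repressor HolL bound, *lutW* is not transcribed.
So LutW is not produced.
Zn²⁺ is absent, so KepS is inactive.
Required activator KepS is absent, so *morB* is not transcribed.
So MorB is not produced.
c-di-GMP is present, so GixG is active.
Shikimate is present, so HaxS is active.
With repressor GixG bound, *cilC* is not transcribed.
So CilC is not produced.
Required activator MorB is absent, so *gixV* is not transcribed.
So GixV is not produced.
Required activator LutW is absent, so *gorY* is not transcribed.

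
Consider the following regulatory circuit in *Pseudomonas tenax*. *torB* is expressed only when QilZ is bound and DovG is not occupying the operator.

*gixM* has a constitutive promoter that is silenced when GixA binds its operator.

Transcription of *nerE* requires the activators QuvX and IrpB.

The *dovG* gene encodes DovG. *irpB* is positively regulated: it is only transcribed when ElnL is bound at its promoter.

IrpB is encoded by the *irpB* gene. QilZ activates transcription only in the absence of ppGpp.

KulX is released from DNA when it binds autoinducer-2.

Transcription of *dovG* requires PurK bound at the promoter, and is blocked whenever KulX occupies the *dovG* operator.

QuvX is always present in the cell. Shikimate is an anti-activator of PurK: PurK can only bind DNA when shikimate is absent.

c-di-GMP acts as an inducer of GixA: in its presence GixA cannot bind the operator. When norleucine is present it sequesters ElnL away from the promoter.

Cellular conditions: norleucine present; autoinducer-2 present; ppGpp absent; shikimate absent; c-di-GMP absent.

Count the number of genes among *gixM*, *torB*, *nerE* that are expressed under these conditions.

c-di-GMP is absent, so GixA is active.
With repressor GixA bound, *gixM* is not transcribed.
→ *gixM* is OFF.
ppGpp is absent, so QilZ is active.
Autoinducer-2 is present, so KulX is inactive.
Shikimate is absent, so PurK is active.
No repressor is bound and PurK is active, so *dovG* is transcribed.
So DovG is produced and active.
With repressor DovG bound, *torB* is not transcribed.
→ *torB* is OFF.
QuvX is produced constitutively and is active.
Norleucine is present, so ElnL is inactive.
Required activator ElnL is absent, so *irpB* is not transcribed.
So IrpB is not produced.
Required activator IrpB is absent, so *nerE* is not transcribed.
→ *nerE* is OFF.
0 of the 3 genes are transcribed.

0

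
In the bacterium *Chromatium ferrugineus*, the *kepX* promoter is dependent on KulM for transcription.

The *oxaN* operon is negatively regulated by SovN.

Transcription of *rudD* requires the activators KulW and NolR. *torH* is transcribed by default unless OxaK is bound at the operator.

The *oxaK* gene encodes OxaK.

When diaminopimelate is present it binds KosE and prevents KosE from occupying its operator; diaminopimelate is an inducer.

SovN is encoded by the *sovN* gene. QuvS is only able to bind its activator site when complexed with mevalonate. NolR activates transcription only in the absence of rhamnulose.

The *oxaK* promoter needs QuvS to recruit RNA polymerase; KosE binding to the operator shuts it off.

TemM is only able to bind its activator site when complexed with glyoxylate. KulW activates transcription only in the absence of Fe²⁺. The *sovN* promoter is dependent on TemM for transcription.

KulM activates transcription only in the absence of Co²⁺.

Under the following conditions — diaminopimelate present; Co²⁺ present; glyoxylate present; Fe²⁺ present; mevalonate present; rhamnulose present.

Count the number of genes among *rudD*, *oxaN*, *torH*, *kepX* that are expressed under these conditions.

Fe²⁺ is present, so KulW is inactive.
Rhamnulose is present, so NolR is inactive.
Required activator KulW is absent, so *rudD* is not transcribed.
→ *rudD* is OFF.
Glyoxylate is present, so TemM is active.
No repressor is bound and TemM is active, so *sovN* is transcribed.
So SovN is produced and active.
With repressor SovN bound, *oxaN* is not transcribed.
→ *oxaN* is OFF.
Diaminopimelate is present, so KosE is inactive.
Mevalonate is present, so QuvS is active.
No repressor is bound and QuvS is active, so *oxaK* is transcribed.
So OxaK is produced and active.
With repressor OxaK bound, *torH* is not transcribed.
→ *torH* is OFF.
Co²⁺ is present, so KulM is inactive.
Required activator KulM is absent, so *kepX* is not transcribed.
→ *kepX* is OFF.
0 of the 4 genes are transcribed.

0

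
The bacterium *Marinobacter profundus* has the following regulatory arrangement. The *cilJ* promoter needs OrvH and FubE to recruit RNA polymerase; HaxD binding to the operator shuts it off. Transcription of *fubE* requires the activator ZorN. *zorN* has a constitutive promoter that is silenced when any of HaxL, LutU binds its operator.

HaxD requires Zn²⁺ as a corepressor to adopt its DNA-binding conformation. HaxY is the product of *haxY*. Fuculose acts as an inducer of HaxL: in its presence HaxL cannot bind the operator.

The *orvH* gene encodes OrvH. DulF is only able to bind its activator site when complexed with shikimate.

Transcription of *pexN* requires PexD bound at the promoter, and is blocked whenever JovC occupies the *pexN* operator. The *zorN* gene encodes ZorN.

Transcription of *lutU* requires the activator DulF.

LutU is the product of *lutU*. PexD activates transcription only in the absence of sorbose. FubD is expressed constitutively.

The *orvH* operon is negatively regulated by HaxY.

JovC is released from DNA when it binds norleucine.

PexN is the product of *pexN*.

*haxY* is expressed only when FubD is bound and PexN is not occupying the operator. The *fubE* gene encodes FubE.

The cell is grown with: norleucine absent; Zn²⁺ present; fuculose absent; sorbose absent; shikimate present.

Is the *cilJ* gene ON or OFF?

OFF

Zn²⁺ is present, so HaxD is active.
FubD is produced constitutively and is active.
Sorbose is absent, so PexD is active.
Norleucine is absent, so JovC is active.
With repressor JovC bound, *pexN* is not transcribed.
So PexN is not produced.
No repressor is bound and FubD is active, so *haxY* is transcribed.
So HaxY is produced and active.
With repressor HaxY bound, *orvH* is not transcribed.
So OrvH is not produced.
Fuculose is absent, so HaxL is active.
Shikimate is present, so DulF is active.
No repressor is bound and DulF is active, so *lutU* is transcribed.
So LutU is produced and active.
With repressor HaxL bound, *zorN* is not transcribed.
So ZorN is not produced.
Required activator ZorN is absent, so *fubE* is not transcribed.
So FubE is not produced.
With repressor HaxD bound, *cilJ* is not transcribed.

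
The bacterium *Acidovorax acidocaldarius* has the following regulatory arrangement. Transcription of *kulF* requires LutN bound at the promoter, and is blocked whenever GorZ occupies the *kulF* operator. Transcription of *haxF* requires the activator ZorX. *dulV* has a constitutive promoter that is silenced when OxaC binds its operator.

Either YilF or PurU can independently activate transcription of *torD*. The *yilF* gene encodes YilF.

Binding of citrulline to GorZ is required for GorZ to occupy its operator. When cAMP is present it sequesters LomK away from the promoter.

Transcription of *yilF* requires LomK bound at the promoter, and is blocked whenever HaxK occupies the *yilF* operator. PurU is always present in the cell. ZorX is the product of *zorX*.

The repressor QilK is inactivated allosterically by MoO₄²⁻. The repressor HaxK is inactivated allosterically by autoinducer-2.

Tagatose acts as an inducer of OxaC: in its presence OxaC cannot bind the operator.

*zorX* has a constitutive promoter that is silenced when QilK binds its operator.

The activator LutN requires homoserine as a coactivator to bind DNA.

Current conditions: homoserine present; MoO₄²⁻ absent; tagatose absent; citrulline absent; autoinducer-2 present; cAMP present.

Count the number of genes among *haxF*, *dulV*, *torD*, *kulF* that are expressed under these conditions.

2

MoO₄²⁻ is absent, so QilK is active.
With repressor QilK bound, *zorX* is not transcribed.
So ZorX is not produced.
Required activator ZorX is absent, so *haxF* is not transcribed.
→ *haxF* is OFF.
Tagatose is absent, so OxaC is active.
With repressor OxaC bound, *dulV* is not transcribed.
→ *dulV* is OFF.
cAMP is present, so LomK is inactive.
Autoinducer-2 is present, so HaxK is inactive.
Required activator LomK is absent, so *yilF* is not transcribed.
So YilF is not produced.
PurU is produced constitutively and is active.
Activator PurU is present, so *torD* is transcribed.
→ *torD* is ON.
Homoserine is present, so LutN is active.
Citrulline is absent, so GorZ is inactive.
No repressor is bound and LutN is active, so *kulF* is transcribed.
→ *kulF* is ON.
2 of the 4 genes are transcribed.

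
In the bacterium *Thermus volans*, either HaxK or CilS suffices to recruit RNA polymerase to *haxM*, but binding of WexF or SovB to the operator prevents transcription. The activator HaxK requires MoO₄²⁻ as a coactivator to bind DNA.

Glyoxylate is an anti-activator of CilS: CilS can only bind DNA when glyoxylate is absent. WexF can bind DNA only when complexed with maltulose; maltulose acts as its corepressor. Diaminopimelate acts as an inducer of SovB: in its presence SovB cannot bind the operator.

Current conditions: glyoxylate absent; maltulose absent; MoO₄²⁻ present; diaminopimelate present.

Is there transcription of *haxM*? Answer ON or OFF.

ON

Maltulose is absent, so WexF is inactive.
Diaminopimelate is present, so SovB is inactive.
MoO₄²⁻ is present, so HaxK is active.
Glyoxylate is absent, so CilS is active.
Activator HaxK is present, so *haxM* is transcribed.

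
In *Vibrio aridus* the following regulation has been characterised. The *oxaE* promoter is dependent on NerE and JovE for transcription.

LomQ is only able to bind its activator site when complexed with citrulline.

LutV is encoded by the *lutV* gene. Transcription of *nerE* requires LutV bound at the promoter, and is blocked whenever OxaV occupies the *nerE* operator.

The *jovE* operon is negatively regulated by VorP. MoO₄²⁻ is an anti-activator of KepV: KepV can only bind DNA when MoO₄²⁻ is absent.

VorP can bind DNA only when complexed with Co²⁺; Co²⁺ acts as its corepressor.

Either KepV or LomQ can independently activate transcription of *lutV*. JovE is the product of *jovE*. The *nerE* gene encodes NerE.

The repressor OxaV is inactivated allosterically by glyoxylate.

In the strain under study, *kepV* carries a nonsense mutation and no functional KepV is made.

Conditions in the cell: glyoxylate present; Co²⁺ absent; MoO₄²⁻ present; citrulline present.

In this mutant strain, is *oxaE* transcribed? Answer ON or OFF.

Glyoxylate is present, so OxaV is inactive.
KepV is non-functional in this strain, so it has no effect.
Citrulline is present, so LomQ is active.
Activator LomQ is present, so *lutV* is transcribed.
So LutV is produced and active.
No repressor is bound and LutV is active, so *nerE* is transcribed.
So NerE is produced and active.
Co²⁺ is absent, so VorP is inactive.
With no repressor bound, *jovE* is transcribed.
So JovE is produced and active.
No repressor is bound and NerE and JovE are active, so *oxaE* is transcribed.

ON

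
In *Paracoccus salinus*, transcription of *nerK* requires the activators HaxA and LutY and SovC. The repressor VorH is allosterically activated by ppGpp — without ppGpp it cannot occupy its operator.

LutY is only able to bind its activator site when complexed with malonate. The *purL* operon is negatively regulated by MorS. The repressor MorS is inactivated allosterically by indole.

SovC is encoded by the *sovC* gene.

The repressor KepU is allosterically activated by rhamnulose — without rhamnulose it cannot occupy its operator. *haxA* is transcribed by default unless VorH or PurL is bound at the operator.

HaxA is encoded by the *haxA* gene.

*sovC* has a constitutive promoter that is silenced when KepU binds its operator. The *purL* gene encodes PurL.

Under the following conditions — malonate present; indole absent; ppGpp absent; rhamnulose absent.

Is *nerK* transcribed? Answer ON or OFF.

ppGpp is absent, so VorH is inactive.
Indole is absent, so MorS is active.
With repressor MorS bound, *purL* is not transcribed.
So PurL is not produced.
With no repressor bound, *haxA* is transcribed.
So HaxA is produced and active.
Malonate is present, so LutY is active.
Rhamnulose is absent, so KepU is inactive.
With no repressor bound, *sovC* is transcribed.
So SovC is produced and active.
No repressor is bound and HaxA and LutY and SovC are active, so *nerK* is transcribed.

ON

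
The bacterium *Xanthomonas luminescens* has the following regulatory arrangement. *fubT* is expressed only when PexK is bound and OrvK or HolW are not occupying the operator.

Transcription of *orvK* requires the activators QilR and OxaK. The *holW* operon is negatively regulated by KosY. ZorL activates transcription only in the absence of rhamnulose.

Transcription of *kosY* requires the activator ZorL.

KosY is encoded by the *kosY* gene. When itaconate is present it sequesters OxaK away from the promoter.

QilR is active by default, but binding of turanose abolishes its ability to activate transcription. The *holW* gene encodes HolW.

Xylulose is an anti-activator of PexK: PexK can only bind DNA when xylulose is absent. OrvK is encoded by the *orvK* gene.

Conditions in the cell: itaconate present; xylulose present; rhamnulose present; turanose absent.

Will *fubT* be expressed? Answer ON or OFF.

Turanose is absent, so QilR is active.
Itaconate is present, so OxaK is inactive.
Required activator OxaK is absent, so *orvK* is not transcribed.
So OrvK is not produced.
Xylulose is present, so PexK is inactive.
Rhamnulose is present, so ZorL is inactive.
Required activator ZorL is absent, so *kosY* is not transcribed.
So KosY is not produced.
With no repressor bound, *holW* is transcribed.
So HolW is produced and active.
With repressor HolW bound, *fubT* is not transcribed.

OFF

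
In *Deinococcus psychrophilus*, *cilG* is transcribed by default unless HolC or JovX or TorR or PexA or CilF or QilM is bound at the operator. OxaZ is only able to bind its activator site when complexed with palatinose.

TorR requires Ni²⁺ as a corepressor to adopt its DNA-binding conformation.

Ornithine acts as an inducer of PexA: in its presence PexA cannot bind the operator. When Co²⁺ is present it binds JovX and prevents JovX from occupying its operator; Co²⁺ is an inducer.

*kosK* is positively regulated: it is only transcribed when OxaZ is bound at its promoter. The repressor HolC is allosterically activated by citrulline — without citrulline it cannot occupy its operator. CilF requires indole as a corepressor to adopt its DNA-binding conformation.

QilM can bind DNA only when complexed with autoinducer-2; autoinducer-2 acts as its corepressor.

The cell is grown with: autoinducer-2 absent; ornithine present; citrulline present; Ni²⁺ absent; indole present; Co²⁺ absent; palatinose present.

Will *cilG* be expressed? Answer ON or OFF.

OFF

Citrulline is present, so HolC is active.
Co²⁺ is absent, so JovX is active.
Ni²⁺ is absent, so TorR is inactive.
Ornithine is present, so PexA is inactive.
Indole is present, so CilF is active.
Autoinducer-2 is absent, so QilM is inactive.
With repressor HolC bound, *cilG* is not transcribed.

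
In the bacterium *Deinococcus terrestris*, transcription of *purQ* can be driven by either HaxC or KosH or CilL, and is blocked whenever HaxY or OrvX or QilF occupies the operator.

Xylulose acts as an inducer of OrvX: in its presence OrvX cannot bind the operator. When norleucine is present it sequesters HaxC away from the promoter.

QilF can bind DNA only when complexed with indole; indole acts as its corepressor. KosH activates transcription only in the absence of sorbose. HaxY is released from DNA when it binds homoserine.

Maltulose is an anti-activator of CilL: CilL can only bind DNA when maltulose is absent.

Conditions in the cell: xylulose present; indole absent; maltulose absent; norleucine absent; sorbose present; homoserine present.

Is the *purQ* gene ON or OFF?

Homoserine is present, so HaxY is inactive.
Xylulose is present, so OrvX is inactive.
Norleucine is absent, so HaxC is active.
Sorbose is present, so KosH is inactive.
Maltulose is absent, so CilL is active.
Indole is absent, so QilF is inactive.
Activator HaxC is present, so *purQ* is transcribed.

ON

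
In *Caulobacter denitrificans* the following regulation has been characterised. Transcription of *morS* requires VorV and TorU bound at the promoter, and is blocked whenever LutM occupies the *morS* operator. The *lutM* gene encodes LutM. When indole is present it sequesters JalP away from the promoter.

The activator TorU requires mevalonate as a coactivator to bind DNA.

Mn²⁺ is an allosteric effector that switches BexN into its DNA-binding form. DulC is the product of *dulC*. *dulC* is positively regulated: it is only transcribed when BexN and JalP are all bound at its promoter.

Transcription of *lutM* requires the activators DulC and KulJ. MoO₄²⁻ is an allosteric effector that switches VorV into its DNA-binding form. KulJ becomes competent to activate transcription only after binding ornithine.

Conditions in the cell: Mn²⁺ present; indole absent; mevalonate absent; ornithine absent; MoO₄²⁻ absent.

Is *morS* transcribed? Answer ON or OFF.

OFF

MoO₄²⁻ is absent, so VorV is inactive.
Mevalonate is absent, so TorU is inactive.
Mn²⁺ is present, so BexN is active.
Indole is absent, so JalP is active.
No repressor is bound and BexN and JalP are active, so *dulC* is transcribed.
So DulC is produced and active.
Ornithine is absent, so KulJ is inactive.
Required activator KulJ is absent, so *lutM* is not transcribed.
So LutM is not produced.
Required activator VorV is absent, so *morS* is not transcribed.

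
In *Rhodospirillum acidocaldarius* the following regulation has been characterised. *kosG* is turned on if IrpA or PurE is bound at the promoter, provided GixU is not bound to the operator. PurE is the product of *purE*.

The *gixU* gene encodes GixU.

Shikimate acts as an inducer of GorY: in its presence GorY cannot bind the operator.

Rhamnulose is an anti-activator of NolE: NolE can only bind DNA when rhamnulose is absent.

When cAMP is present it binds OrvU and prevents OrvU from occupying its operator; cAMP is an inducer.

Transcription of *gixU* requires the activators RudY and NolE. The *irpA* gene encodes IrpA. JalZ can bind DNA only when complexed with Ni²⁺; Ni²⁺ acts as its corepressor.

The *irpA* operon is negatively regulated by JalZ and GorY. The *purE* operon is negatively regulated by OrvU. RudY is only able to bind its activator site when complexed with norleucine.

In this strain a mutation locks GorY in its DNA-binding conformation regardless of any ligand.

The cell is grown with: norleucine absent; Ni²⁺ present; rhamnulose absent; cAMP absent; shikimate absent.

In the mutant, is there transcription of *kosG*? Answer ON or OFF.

Ni²⁺ is present, so JalZ is active.
GorY is constitutively active in this strain.
With repressor JalZ bound, *irpA* is not transcribed.
So IrpA is not produced.
Norleucine is absent, so RudY is inactive.
Rhamnulose is absent, so NolE is active.
Required activator RudY is absent, so *gixU* is not transcribed.
So GixU is not produced.
cAMP is absent, so OrvU is active.
With repressor OrvU bound, *purE* is not transcribed.
So PurE is not produced.
No activator is available at the *kosG* promoter, so *kosG* is not transcribed.

OFF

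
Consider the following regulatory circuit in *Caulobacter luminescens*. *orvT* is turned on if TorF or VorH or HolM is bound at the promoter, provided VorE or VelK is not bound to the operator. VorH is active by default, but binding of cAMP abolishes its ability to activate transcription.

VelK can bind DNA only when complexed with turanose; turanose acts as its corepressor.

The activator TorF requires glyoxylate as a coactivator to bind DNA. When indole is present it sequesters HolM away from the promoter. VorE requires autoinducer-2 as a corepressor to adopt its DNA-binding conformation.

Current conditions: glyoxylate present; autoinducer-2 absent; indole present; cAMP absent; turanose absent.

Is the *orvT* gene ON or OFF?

ON

Glyoxylate is present, so TorF is active.
cAMP is absent, so VorH is active.
Autoinducer-2 is absent, so VorE is inactive.
Indole is present, so HolM is inactive.
Turanose is absent, so VelK is inactive.
Activator TorF is present, so *orvT* is transcribed.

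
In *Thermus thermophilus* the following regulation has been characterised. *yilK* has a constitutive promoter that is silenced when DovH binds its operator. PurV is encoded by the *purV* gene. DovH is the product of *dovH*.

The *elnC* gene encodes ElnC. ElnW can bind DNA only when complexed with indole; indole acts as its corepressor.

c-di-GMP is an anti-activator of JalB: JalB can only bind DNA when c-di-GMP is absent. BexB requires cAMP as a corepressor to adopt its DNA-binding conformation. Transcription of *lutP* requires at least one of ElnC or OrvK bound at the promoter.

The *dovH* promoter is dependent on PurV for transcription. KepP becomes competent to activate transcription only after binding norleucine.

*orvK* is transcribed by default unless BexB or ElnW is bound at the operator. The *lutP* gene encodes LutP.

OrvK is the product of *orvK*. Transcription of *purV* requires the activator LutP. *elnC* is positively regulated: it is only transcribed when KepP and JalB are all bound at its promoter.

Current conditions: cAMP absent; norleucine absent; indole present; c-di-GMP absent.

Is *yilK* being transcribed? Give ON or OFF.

ON

Norleucine is absent, so KepP is inactive.
c-di-GMP is absent, so JalB is active.
Required activator KepP is absent, so *elnC* is not transcribed.
So ElnC is not produced.
cAMP is absent, so BexB is inactive.
Indole is present, so ElnW is active.
With repressor ElnW bound, *orvK* is not transcribed.
So OrvK is not produced.
No activator is available at the *lutP* promoter, so *lutP* is not transcribed.
So LutP is not produced.
Required activator LutP is absent, so *purV* is not transcribed.
So PurV is not produced.
Required activator PurV is absent, so *dovH* is not transcribed.
So DovH is not produced.
With no repressor bound, *yilK* is transcribed.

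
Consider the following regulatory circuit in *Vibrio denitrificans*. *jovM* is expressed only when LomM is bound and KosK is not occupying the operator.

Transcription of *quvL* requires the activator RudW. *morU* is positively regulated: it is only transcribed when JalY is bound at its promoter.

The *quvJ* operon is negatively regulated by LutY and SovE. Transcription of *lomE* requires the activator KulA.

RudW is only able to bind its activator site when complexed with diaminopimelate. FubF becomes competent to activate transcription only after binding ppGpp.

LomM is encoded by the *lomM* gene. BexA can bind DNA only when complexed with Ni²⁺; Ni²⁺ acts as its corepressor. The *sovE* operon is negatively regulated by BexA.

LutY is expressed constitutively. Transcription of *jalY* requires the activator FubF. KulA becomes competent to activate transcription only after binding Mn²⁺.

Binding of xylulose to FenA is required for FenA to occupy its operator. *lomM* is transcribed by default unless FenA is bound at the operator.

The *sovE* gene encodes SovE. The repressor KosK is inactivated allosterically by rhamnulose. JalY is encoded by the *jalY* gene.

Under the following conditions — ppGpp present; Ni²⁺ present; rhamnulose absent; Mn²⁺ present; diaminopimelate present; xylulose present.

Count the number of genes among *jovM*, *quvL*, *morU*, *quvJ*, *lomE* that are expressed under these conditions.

3

Rhamnulose is absent, so KosK is active.
Xylulose is present, so FenA is active.
With repressor FenA bound, *lomM* is not transcribed.
So LomM is not produced.
With repressor KosK bound, *jovM* is not transcribed.
→ *jovM* is OFF.
Diaminopimelate is present, so RudW is active.
No repressor is bound and RudW is active, so *quvL* is transcribed.
→ *quvL* is ON.
ppGpp is present, so FubF is active.
No repressor is bound and FubF is active, so *jalY* is transcribed.
So JalY is produced and active.
No repressor is bound and JalY is active, so *morU* is transcribed.
→ *morU* is ON.
LutY is produced constitutively and is active.
Ni²⁺ is present, so BexA is active.
With repressor BexA bound, *sovE* is not transcribed.
So SovE is not produced.
With repressor LutY bound, *quvJ* is not transcribed.
→ *quvJ* is OFF.
Mn²⁺ is present, so KulA is active.
No repressor is bound and KulA is active, so *lomE* is transcribed.
→ *lomE* is ON.
3 of the 5 genes are transcribed.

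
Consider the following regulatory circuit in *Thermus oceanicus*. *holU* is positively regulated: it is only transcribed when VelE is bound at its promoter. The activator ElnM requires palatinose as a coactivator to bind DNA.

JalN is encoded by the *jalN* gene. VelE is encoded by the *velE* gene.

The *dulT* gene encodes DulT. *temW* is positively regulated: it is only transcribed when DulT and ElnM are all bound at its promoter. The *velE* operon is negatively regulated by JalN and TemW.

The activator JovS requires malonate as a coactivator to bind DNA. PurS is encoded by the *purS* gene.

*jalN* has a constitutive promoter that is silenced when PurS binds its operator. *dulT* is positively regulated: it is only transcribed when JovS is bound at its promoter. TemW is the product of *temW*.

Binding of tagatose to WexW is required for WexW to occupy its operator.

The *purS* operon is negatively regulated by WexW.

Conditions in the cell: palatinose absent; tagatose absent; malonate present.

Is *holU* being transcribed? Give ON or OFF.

Tagatose is absent, so WexW is inactive.
With no repressor bound, *purS* is transcribed.
So PurS is produced and active.
With repressor PurS bound, *jalN* is not transcribed.
So JalN is not produced.
Malonate is present, so JovS is active.
No repressor is bound and JovS is active, so *dulT* is transcribed.
So DulT is produced and active.
Palatinose is absent, so ElnM is inactive.
Required activator ElnM is absent, so *temW* is not transcribed.
So TemW is not produced.
With no repressor bound, *velE* is transcribed.
So VelE is produced and active.
No repressor is bound and VelE is active, so *holU* is transcribed.

ON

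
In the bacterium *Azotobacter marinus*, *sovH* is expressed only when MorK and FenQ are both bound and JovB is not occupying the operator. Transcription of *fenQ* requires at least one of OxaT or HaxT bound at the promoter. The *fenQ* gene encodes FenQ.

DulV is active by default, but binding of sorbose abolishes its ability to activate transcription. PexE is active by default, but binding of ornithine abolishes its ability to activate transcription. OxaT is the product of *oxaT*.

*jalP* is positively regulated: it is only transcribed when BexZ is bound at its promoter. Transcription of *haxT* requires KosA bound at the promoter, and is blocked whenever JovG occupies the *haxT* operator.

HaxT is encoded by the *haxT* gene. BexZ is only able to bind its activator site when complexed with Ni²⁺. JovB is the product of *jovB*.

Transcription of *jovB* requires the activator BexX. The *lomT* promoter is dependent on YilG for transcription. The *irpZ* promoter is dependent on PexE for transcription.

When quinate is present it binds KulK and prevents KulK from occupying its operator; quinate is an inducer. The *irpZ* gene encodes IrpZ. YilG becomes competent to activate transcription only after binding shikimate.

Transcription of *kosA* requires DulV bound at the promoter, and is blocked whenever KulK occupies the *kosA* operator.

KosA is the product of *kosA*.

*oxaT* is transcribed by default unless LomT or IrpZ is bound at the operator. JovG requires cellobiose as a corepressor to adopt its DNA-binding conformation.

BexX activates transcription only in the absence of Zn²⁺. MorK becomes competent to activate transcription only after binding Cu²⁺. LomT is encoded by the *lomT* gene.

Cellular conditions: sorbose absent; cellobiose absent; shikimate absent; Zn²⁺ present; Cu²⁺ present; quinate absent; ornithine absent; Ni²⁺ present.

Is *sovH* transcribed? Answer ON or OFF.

Zn²⁺ is present, so BexX is inactive.
Required activator BexX is absent, so *jovB* is not transcribed.
So JovB is not produced.
Cu²⁺ is present, so MorK is active.
Shikimate is absent, so YilG is inactive.
Required activator YilG is absent, so *lomT* is not transcribed.
So LomT is not produced.
Ornithine is absent, so PexE is active.
No repressor is bound and PexE is active, so *irpZ* is transcribed.
So IrpZ is produced and active.
With repressor IrpZ bound, *oxaT* is not transcribed.
So OxaT is not produced.
Cellobiose is absent, so JovG is inactive.
Quinate is absent, so KulK is active.
Sorbose is absent, so DulV is active.
With repressor KulK bound, *kosA* is not transcribed.
So KosA is not produced.
Required activator KosA is absent, so *haxT* is not transcribed.
So HaxT is not produced.
No activator is available at the *fenQ* promoter, so *fenQ* is not transcribed.
So FenQ is not produced.
Required activator FenQ is absent, so *sovH* is not transcribed.

OFF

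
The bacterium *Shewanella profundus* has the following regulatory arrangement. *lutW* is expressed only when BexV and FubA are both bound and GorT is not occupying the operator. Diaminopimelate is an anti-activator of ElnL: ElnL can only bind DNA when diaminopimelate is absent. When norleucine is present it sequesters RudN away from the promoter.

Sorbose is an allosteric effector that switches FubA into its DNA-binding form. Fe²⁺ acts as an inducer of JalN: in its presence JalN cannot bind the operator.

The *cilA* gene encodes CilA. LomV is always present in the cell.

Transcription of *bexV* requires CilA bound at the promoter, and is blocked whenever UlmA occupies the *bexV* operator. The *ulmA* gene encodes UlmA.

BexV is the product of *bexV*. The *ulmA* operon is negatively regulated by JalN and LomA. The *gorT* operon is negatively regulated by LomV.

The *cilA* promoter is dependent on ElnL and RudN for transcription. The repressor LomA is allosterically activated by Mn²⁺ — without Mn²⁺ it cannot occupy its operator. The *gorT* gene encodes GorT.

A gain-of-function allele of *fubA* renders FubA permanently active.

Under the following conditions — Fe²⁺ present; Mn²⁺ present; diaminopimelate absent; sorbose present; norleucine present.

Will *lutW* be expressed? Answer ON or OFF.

LomV is produced constitutively and is active.
With repressor LomV bound, *gorT* is not transcribed.
So GorT is not produced.
Diaminopimelate is absent, so ElnL is active.
Norleucine is present, so RudN is inactive.
Required activator RudN is absent, so *cilA* is not transcribed.
So CilA is not produced.
Fe²⁺ is present, so JalN is inactive.
Mn²⁺ is present, so LomA is active.
With repressor LomA bound, *ulmA* is not transcribed.
So UlmA is not produced.
Required activator CilA is absent, so *bexV* is not transcribed.
So BexV is not produced.
FubA is constitutively active in this strain.
Required activator BexV is absent, so *lutW* is not transcribed.

OFF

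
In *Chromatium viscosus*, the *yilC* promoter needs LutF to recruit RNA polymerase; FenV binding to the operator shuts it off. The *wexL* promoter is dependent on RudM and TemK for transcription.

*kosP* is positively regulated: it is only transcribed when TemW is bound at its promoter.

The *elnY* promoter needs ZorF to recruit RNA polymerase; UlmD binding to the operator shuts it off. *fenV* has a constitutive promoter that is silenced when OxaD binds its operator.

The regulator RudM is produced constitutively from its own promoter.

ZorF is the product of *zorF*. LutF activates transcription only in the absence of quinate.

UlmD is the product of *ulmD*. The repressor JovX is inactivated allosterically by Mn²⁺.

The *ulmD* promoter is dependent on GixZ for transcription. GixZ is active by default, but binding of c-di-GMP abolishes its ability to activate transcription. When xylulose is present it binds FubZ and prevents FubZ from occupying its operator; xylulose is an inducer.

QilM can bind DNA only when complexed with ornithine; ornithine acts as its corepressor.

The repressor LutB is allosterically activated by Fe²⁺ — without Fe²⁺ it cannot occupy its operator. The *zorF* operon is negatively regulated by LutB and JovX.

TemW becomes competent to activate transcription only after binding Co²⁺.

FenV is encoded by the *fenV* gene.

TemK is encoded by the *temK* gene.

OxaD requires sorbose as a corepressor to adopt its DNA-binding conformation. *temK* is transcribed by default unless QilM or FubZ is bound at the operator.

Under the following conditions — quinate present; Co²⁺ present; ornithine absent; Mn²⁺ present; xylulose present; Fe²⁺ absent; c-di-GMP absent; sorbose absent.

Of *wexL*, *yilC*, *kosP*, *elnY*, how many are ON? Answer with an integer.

RudM is produced constitutively and is active.
Ornithine is absent, so QilM is inactive.
Xylulose is present, so FubZ is inactive.
With no repressor bound, *temK* is transcribed.
So TemK is produced and active.
No repressor is bound and RudM and TemK are active, so *wexL* is transcribed.
→ *wexL* is ON.
Sorbose is absent, so OxaD is inactive.
With no repressor bound, *fenV* is transcribed.
So FenV is produced and active.
Quinate is present, so LutF is inactive.
With repressor FenV bound, *yilC* is not transcribed.
→ *yilC* is OFF.
Co²⁺ is present, so TemW is active.
No repressor is bound and TemW is active, so *kosP* is transcribed.
→ *kosP* is ON.
c-di-GMP is absent, so GixZ is active.
No repressor is bound and GixZ is active, so *ulmD* is transcribed.
So UlmD is produced and active.
Fe²⁺ is absent, so LutB is inactive.
Mn²⁺ is present, so JovX is inactive.
With no repressor bound, *zorF* is transcribed.
So ZorF is produced and active.
With repressor UlmD bound, *elnY* is not transcribed.
→ *elnY* is OFF.
2 of the 4 genes are transcribed.

2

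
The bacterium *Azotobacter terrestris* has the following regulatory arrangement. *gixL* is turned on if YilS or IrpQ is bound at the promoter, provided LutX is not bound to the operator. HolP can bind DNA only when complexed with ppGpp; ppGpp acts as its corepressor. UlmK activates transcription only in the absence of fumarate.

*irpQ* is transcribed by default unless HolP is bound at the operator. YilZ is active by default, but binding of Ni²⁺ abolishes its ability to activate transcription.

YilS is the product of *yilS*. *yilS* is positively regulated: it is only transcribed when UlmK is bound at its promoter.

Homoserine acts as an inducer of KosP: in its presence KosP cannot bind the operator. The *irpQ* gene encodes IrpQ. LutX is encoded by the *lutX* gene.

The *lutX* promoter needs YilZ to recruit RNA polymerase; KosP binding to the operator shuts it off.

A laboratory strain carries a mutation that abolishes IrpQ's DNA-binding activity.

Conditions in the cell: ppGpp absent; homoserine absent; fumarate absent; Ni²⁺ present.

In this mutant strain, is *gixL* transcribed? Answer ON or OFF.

Fumarate is absent, so UlmK is active.
No repressor is bound and UlmK is active, so *yilS* is transcribed.
So YilS is produced and active.
IrpQ is non-functional in this strain, so it has no effect.
Ni²⁺ is present, so YilZ is inactive.
Homoserine is absent, so KosP is active.
With repressor KosP bound, *lutX* is not transcribed.
So LutX is not produced.
Activator YilS is present, so *gixL* is transcribed.

ON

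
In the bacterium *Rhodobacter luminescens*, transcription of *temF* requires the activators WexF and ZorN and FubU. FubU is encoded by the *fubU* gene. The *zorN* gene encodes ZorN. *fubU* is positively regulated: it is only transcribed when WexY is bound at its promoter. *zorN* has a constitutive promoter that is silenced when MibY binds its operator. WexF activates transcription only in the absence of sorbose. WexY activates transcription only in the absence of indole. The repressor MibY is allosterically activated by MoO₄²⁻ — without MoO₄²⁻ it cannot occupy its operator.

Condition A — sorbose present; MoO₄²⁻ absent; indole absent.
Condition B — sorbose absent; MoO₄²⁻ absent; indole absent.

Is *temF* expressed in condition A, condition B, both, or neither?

Condition A:
Sorbose is present, so WexF is inactive.
MoO₄²⁻ is absent, so MibY is inactive.
With no repressor bound, *zorN* is transcribed.
So ZorN is produced and active.
Indole is absent, so WexY is active.
No repressor is bound and WexY is active, so *fubU* is transcribed.
So FubU is produced and active.
Required activator WexF is absent, so *temF* is not transcribed.
→ *temF* is OFF in A.
Condition B:
Sorbose is absent, so WexF is active.
MoO₄²⁻ is absent, so MibY is inactive.
With no repressor bound, *zorN* is transcribed.
So ZorN is produced and active.
Indole is absent, so WexY is active.
No repressor is bound and WexY is active, so *fubU* is transcribed.
So FubU is produced and active.
No repressor is bound and WexF and ZorN and FubU are active, so *temF* is transcribed.
→ *temF* is ON in B.

B only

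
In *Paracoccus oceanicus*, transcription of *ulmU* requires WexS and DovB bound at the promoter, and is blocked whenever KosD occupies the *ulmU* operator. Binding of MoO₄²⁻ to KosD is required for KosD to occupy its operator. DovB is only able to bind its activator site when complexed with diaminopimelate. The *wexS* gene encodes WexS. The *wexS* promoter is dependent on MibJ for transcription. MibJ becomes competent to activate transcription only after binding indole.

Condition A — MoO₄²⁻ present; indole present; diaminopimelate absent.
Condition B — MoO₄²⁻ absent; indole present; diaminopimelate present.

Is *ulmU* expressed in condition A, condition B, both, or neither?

B only

Condition A:
MoO₄²⁻ is present, so KosD is active.
Indole is present, so MibJ is active.
No repressor is bound and MibJ is active, so *wexS* is transcribed.
So WexS is produced and active.
Diaminopimelate is absent, so DovB is inactive.
With repressor KosD bound, *ulmU* is not transcribed.
→ *ulmU* is OFF in A.
Condition B:
MoO₄²⁻ is absent, so KosD is inactive.
Indole is present, so MibJ is active.
No repressor is bound and MibJ is active, so *wexS* is transcribed.
So WexS is produced and active.
Diaminopimelate is present, so DovB is active.
No repressor is bound and WexS and DovB are active, so *ulmU* is transcribed.
→ *ulmU* is ON in B.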